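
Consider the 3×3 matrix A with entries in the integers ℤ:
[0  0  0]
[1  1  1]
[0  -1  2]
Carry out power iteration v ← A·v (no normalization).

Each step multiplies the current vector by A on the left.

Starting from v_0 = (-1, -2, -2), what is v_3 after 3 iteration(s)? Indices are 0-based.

v_0 = (-1, -2, -2).
v_1 = A·v_0 = (0, -5, -2).
v_2 = A·v_1 = (0, -7, 1).
v_3 = A·v_2 = (0, -6, 9).

v_3 = (0, -6, 9)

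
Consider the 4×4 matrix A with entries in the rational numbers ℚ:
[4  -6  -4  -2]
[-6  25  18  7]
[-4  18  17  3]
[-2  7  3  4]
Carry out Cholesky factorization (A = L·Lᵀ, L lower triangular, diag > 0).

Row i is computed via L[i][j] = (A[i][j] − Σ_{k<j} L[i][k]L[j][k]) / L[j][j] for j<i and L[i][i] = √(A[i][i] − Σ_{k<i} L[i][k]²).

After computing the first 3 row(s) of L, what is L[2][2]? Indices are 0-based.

L[2][2] = 2

Step 1: L[0][0] = √(4) = 2.
  L[1][0] = (-6) / L[0][0] = -3.
Step 2: L[1][1] = √(16) = 4.
  L[2][0] = (-4) / L[0][0] = -2.
  L[2][1] = (12) / L[1][1] = 3.
Step 3: L[2][2] = √(4) = 2.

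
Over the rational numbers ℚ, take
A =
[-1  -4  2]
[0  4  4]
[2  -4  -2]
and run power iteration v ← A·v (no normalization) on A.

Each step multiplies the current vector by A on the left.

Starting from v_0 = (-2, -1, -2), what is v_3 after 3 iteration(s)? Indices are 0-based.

v_0 = (-2, -1, -2).
v_1 = A·v_0 = (2, -12, 4).
v_2 = A·v_1 = (54, -32, 44).
v_3 = A·v_2 = (162, 48, 148).

v_3 = (162, 48, 148)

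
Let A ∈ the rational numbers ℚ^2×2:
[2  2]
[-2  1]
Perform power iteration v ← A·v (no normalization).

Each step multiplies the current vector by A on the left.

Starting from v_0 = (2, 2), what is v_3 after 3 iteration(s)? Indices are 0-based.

v_0 = (2, 2).
v_1 = A·v_0 = (8, -2).
v_2 = A·v_1 = (12, -18).
v_3 = A·v_2 = (-12, -42).

v_3 = (-12, -42)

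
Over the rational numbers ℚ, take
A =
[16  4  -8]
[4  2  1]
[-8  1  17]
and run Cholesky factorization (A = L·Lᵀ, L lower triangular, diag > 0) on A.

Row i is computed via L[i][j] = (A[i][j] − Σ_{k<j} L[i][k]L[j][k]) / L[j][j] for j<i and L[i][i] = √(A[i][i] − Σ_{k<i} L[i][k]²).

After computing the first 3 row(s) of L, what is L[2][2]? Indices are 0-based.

L[2][2] = 2

Step 1: L[0][0] = √(16) = 4.
  L[1][0] = (4) / L[0][0] = 1.
Step 2: L[1][1] = √(1) = 1.
  L[2][0] = (-8) / L[0][0] = -2.
  L[2][1] = (3) / L[1][1] = 3.
Step 3: L[2][2] = √(4) = 2.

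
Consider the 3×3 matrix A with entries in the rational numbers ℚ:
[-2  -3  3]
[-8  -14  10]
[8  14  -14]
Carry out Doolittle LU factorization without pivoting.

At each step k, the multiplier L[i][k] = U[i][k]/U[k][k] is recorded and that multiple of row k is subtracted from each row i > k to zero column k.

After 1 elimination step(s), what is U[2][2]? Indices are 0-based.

U[2][2] = -2

Step 1: pivot at (0,0) is -2.
  row1 ← row1 − (4)·row0  ⇒  L[1][0]=4, U row1=(0, -2, -2)
  row2 ← row2 − (-4)·row0  ⇒  L[2][0]=-4, U row2=(0, 2, -2)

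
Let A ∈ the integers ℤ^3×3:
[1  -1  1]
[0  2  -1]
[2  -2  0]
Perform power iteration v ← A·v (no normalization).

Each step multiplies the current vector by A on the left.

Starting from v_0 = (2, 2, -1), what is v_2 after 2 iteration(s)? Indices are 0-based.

v_2 = (-6, 10, -12)

v_0 = (2, 2, -1).
v_1 = A·v_0 = (-1, 5, 0).
v_2 = A·v_1 = (-6, 10, -12).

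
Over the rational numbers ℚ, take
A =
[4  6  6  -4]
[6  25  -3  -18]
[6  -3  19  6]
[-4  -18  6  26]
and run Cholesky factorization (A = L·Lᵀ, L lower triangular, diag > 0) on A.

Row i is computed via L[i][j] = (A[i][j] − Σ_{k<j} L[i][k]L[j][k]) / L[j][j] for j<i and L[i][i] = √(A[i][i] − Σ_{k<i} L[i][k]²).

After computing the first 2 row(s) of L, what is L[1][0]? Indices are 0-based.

Step 1: L[0][0] = √(4) = 2.
  L[1][0] = (6) / L[0][0] = 3.
Step 2: L[1][1] = √(16) = 4.

L[1][0] = 3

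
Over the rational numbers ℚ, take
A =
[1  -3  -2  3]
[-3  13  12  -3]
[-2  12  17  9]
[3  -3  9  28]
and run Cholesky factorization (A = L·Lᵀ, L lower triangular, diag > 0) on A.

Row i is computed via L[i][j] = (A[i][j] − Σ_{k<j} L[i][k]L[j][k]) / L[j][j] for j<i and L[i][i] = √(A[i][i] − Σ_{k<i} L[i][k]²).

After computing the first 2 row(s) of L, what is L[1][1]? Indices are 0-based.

L[1][1] = 2

Step 1: L[0][0] = √(1) = 1.
  L[1][0] = (-3) / L[0][0] = -3.
Step 2: L[1][1] = √(4) = 2.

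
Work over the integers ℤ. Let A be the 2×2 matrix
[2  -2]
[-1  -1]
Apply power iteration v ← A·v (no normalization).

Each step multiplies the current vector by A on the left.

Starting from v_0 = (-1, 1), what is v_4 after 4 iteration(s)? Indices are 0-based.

v_0 = (-1, 1).
v_1 = A·v_0 = (-4, 0).
v_2 = A·v_1 = (-8, 4).
v_3 = A·v_2 = (-24, 4).
v_4 = A·v_3 = (-56, 20).

v_4 = (-56, 20)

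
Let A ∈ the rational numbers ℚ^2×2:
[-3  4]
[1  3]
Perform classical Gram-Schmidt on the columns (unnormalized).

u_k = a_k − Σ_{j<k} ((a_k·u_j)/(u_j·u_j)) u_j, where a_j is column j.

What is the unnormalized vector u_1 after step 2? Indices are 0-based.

u_1 = (13/10, 39/10)

Step 1: u_0 = a_0 = (-3, 1).
Step 2: u_1 = a_1 − (-9/10)·u_0 = (13/10, 39/10).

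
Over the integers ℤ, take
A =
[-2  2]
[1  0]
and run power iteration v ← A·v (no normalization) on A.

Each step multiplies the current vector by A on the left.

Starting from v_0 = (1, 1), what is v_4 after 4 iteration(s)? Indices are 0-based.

v_4 = (12, -4)

v_0 = (1, 1).
v_1 = A·v_0 = (0, 1).
v_2 = A·v_1 = (2, 0).
v_3 = A·v_2 = (-4, 2).
v_4 = A·v_3 = (12, -4).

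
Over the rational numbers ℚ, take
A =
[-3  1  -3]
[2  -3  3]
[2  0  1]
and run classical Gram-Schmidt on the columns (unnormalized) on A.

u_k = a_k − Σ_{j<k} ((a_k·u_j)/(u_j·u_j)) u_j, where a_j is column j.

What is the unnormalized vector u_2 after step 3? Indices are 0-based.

u_2 = (-30/89, -10/89, -35/89)

Step 1: u_0 = a_0 = (-3, 2, 2).
Step 2: u_1 = a_1 − (-9/17)·u_0 = (-10/17, -33/17, 18/17).
Step 3: u_2 = a_2 − (1)·u_0 − (-51/89)·u_1 = (-30/89, -10/89, -35/89).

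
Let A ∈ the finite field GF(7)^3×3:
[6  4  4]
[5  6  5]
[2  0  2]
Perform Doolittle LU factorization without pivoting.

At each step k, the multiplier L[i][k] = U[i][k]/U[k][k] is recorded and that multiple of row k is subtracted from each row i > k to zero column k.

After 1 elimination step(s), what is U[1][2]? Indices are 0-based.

U[1][2] = 4

[col 0] pivot 6
  R1 -= 2*R0 → (0, 5, 4)  (L[1][0] := 2)
  R2 -= 5*R0 → (0, 1, 3)  (L[2][0] := 5)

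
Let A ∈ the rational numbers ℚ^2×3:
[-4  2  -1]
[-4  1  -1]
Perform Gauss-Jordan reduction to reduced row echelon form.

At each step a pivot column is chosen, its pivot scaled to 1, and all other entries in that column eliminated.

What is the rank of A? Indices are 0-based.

rank = 2

pivot(0,0)=-4: scale R0 → (1, -1/2, 1/4)
  clear (1,0): R1 −= (-4)R0 → (0, -1, 0)
pivot(1,1)=-1: scale R1 → (0, 1, 0)
  clear (0,1): R0 −= (-1/2)R1 → (1, 0, 1/4)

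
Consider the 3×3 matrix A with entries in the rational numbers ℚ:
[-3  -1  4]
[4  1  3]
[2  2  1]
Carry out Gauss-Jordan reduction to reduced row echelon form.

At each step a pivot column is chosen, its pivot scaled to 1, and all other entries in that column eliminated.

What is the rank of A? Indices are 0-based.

[1] R0 /= -3  ⇒  (1, 1/3, -4/3)
     R1 -= 4·R0  ⇒  (0, -1/3, 25/3)
     R2 -= 2·R0  ⇒  (0, 4/3, 11/3)
[2] R1 /= -1/3  ⇒  (0, 1, -25)
     R0 -= 1/3·R1  ⇒  (1, 0, 7)
     R2 -= 4/3·R1  ⇒  (0, 0, 37)
[3] R2 /= 37  ⇒  (0, 0, 1)
     R0 -= 7·R2  ⇒  (1, 0, 0)
     R1 -= -25·R2  ⇒  (0, 1, 0)

rank = 3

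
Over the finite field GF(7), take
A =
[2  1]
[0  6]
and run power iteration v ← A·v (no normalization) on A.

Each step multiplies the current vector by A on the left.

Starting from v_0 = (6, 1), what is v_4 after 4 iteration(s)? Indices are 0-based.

v_4 = (3, 1)

v_0 = (6, 1).
v_1 = A·v_0 = (6, 6).
v_2 = A·v_1 = (4, 1).
v_3 = A·v_2 = (2, 6).
v_4 = A·v_3 = (3, 1).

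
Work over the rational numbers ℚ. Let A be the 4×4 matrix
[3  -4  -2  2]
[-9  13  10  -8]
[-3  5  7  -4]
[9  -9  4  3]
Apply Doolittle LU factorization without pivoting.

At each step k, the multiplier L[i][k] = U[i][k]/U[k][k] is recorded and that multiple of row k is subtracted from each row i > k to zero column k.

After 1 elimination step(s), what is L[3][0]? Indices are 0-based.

L[3][0] = 3

Step 1: pivot at (0,0) is 3.
  row1 ← row1 − (-3)·row0  ⇒  L[1][0]=-3, U row1=(0, 1, 4, -2)
  row2 ← row2 − (-1)·row0  ⇒  L[2][0]=-1, U row2=(0, 1, 5, -2)
  row3 ← row3 − (3)·row0  ⇒  L[3][0]=3, U row3=(0, 3, 10, -3)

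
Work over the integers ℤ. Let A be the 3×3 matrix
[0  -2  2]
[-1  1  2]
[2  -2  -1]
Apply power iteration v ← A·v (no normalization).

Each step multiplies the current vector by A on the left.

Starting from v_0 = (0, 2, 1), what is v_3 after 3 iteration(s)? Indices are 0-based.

v_0 = (0, 2, 1).
v_1 = A·v_0 = (-2, 4, -5).
v_2 = A·v_1 = (-18, -4, -7).
v_3 = A·v_2 = (-6, 0, -21).

v_3 = (-6, 0, -21)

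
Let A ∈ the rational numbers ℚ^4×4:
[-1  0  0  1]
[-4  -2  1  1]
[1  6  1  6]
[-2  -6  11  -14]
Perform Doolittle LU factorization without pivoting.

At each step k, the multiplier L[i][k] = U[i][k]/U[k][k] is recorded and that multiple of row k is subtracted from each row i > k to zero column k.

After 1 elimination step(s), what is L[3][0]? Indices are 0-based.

L[3][0] = 2

Step 1: pivot at (0,0) is -1.
  row1 ← row1 − (4)·row0  ⇒  L[1][0]=4, U row1=(0, -2, 1, -3)
  row2 ← row2 − (-1)·row0  ⇒  L[2][0]=-1, U row2=(0, 6, 1, 7)
  row3 ← row3 − (2)·row0  ⇒  L[3][0]=2, U row3=(0, -6, 11, -16)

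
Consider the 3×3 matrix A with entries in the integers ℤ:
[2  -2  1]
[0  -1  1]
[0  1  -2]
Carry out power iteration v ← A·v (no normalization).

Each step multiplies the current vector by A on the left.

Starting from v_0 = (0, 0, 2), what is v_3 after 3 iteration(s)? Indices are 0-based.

v_3 = (14, 16, -26)

v_0 = (0, 0, 2).
v_1 = A·v_0 = (2, 2, -4).
v_2 = A·v_1 = (-4, -6, 10).
v_3 = A·v_2 = (14, 16, -26).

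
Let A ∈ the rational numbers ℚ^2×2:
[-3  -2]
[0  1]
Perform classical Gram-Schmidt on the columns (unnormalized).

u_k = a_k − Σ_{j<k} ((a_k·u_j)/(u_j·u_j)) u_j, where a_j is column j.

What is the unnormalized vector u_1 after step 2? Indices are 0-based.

u_1 = (0, 1)

Step 1: u_0 = a_0 = (-3, 0).
Step 2: u_1 = a_1 − (2/3)·u_0 = (0, 1).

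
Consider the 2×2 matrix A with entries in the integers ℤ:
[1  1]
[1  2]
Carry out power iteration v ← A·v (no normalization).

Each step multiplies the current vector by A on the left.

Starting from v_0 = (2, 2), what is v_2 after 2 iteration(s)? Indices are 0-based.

v_0 = (2, 2).
v_1 = A·v_0 = (4, 6).
v_2 = A·v_1 = (10, 16).

v_2 = (10, 16)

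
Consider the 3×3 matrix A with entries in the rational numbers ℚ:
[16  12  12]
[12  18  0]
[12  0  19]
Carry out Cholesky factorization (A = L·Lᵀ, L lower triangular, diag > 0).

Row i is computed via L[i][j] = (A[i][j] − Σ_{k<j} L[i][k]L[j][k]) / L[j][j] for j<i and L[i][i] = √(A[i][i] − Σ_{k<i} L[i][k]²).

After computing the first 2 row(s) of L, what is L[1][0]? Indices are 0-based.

Step 1: L[0][0] = √(16) = 4.
  L[1][0] = (12) / L[0][0] = 3.
Step 2: L[1][1] = √(9) = 3.

L[1][0] = 3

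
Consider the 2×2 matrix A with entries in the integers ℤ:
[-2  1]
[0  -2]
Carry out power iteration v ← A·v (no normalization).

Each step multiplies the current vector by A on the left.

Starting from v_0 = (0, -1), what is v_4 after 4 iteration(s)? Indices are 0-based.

v_4 = (32, -16)

v_0 = (0, -1).
v_1 = A·v_0 = (-1, 2).
v_2 = A·v_1 = (4, -4).
v_3 = A·v_2 = (-12, 8).
v_4 = A·v_3 = (32, -16).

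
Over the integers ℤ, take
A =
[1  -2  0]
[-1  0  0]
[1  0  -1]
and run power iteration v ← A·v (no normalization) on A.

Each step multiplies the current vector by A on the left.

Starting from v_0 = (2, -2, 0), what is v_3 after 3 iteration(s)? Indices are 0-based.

v_0 = (2, -2, 0).
v_1 = A·v_0 = (6, -2, 2).
v_2 = A·v_1 = (10, -6, 4).
v_3 = A·v_2 = (22, -10, 6).

v_3 = (22, -10, 6)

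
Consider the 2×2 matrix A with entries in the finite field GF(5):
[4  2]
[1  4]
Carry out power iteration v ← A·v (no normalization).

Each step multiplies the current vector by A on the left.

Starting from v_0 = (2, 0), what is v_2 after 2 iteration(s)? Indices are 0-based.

v_0 = (2, 0).
v_1 = A·v_0 = (3, 2).
v_2 = A·v_1 = (1, 1).

v_2 = (1, 1)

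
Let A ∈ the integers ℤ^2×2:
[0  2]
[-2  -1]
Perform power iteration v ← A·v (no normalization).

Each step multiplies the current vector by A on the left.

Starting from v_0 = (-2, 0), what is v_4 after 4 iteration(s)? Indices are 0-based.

v_4 = (-24, 28)

v_0 = (-2, 0).
v_1 = A·v_0 = (0, 4).
v_2 = A·v_1 = (8, -4).
v_3 = A·v_2 = (-8, -12).
v_4 = A·v_3 = (-24, 28).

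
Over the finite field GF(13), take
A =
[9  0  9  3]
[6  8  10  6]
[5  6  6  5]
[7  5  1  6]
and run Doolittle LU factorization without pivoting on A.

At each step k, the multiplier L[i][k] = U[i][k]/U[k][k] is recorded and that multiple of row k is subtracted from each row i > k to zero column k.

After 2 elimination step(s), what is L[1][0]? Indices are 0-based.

[col 0] pivot 9
  R1 -= 5*R0 → (0, 8, 4, 4)  (L[1][0] := 5)
  R2 -= 2*R0 → (0, 6, 1, 12)  (L[2][0] := 2)
  R3 -= 8*R0 → (0, 5, 7, 8)  (L[3][0] := 8)
[col 1] pivot 8
  R2 -= 4*R1 → (0, 0, 11, 9)  (L[2][1] := 4)
  R3 -= 12*R1 → (0, 0, 11, 12)  (L[3][1] := 12)

L[1][0] = 5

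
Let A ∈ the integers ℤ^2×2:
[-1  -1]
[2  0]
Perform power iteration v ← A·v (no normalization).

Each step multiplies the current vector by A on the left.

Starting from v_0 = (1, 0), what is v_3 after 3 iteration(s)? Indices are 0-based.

v_3 = (3, -2)

v_0 = (1, 0).
v_1 = A·v_0 = (-1, 2).
v_2 = A·v_1 = (-1, -2).
v_3 = A·v_2 = (3, -2).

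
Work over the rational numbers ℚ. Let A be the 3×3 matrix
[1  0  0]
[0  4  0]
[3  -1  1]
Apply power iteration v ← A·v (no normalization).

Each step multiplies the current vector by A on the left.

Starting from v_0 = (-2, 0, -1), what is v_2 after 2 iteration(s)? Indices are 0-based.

v_2 = (-2, 0, -13)

v_0 = (-2, 0, -1).
v_1 = A·v_0 = (-2, 0, -7).
v_2 = A·v_1 = (-2, 0, -13).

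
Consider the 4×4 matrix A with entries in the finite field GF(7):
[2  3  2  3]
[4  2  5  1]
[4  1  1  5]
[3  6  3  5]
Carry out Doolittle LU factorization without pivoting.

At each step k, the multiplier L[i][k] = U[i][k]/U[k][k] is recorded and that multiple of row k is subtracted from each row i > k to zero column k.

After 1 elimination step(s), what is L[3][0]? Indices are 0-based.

Step 1: pivot at (0,0) is 2.
  row1 ← row1 − (2)·row0  ⇒  L[1][0]=2, U row1=(0, 3, 1, 2)
  row2 ← row2 − (2)·row0  ⇒  L[2][0]=2, U row2=(0, 2, 4, 6)
  row3 ← row3 − (5)·row0  ⇒  L[3][0]=5, U row3=(0, 5, 0, 4)

L[3][0] = 5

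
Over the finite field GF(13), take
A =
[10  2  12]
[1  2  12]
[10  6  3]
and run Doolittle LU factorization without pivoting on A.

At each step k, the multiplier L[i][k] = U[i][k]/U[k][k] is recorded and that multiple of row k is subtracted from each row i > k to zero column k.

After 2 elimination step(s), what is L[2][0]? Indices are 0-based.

[col 0] pivot 10
  R1 -= 4*R0 → (0, 7, 3)  (L[1][0] := 4)
  R2 -= 1*R0 → (0, 4, 4)  (L[2][0] := 1)
[col 1] pivot 7
  R2 -= 8*R1 → (0, 0, 6)  (L[2][1] := 8)

L[2][0] = 1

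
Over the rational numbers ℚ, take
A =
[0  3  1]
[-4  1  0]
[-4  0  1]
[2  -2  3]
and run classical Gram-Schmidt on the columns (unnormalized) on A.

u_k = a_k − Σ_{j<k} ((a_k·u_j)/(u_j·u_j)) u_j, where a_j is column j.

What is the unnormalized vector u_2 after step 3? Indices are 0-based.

u_2 = (179/110, 27/110, 57/55, 141/55)

Step 1: u_0 = a_0 = (0, -4, -4, 2).
Step 2: u_1 = a_1 − (-2/9)·u_0 = (3, 1/9, -8/9, -14/9).
Step 3: u_2 = a_2 − (1/18)·u_0 − (-23/110)·u_1 = (179/110, 27/110, 57/55, 141/55).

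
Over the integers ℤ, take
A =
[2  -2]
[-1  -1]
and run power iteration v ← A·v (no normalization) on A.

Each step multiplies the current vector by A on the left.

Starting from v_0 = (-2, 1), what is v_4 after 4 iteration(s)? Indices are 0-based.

v_4 = (-94, 29)

v_0 = (-2, 1).
v_1 = A·v_0 = (-6, 1).
v_2 = A·v_1 = (-14, 5).
v_3 = A·v_2 = (-38, 9).
v_4 = A·v_3 = (-94, 29).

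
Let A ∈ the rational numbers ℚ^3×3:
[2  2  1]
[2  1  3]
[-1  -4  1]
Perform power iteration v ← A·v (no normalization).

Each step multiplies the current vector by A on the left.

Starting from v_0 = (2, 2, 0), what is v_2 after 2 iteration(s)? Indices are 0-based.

v_0 = (2, 2, 0).
v_1 = A·v_0 = (8, 6, -10).
v_2 = A·v_1 = (18, -8, -42).

v_2 = (18, -8, -42)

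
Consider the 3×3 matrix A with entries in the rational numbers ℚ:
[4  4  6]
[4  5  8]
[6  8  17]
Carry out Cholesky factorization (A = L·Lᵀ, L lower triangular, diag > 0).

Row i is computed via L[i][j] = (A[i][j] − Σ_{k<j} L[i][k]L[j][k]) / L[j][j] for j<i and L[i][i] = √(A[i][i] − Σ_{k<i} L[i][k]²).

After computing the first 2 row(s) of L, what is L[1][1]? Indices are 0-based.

Step 1: L[0][0] = √(4) = 2.
  L[1][0] = (4) / L[0][0] = 2.
Step 2: L[1][1] = √(1) = 1.

L[1][1] = 1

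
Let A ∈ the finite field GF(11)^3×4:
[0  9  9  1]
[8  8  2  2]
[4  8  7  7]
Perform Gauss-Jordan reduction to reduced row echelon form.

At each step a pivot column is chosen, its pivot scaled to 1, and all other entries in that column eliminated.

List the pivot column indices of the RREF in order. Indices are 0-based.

step 1: exchange rows 0,1
step 1: normalize row 0 (÷8) = (1, 1, 3, 3)
  row 2: subtract 4×row0 = (0, 4, 6, 6)
step 2: normalize row 1 (÷9) = (0, 1, 1, 5)
  row 0: subtract 1×row1 = (1, 0, 2, 9)
  row 2: subtract 4×row1 = (0, 0, 2, 8)
step 3: normalize row 2 (÷2) = (0, 0, 1, 4)
  row 0: subtract 2×row2 = (1, 0, 0, 1)
  row 1: subtract 1×row2 = (0, 1, 0, 1)

pivot columns: 0, 1, 2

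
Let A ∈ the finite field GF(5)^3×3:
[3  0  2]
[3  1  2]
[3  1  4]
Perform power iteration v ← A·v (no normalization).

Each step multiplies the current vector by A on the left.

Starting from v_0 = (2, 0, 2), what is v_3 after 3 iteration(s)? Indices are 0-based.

v_3 = (1, 4, 1)

v_0 = (2, 0, 2).
v_1 = A·v_0 = (0, 0, 4).
v_2 = A·v_1 = (3, 3, 1).
v_3 = A·v_2 = (1, 4, 1).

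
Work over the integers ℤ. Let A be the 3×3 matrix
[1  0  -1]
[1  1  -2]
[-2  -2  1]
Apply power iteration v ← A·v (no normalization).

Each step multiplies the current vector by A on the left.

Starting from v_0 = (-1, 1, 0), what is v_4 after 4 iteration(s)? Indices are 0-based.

v_0 = (-1, 1, 0).
v_1 = A·v_0 = (-1, 0, 0).
v_2 = A·v_1 = (-1, -1, 2).
v_3 = A·v_2 = (-3, -6, 6).
v_4 = A·v_3 = (-9, -21, 24).

v_4 = (-9, -21, 24)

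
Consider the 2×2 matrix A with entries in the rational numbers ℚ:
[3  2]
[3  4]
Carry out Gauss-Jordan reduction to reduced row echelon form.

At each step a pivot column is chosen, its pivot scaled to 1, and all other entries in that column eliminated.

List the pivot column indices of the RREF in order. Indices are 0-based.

pivot columns: 0, 1

[1] R0 /= 3  ⇒  (1, 2/3)
     R1 -= 3·R0  ⇒  (0, 2)
[2] R1 /= 2  ⇒  (0, 1)
     R0 -= 2/3·R1  ⇒  (1, 0)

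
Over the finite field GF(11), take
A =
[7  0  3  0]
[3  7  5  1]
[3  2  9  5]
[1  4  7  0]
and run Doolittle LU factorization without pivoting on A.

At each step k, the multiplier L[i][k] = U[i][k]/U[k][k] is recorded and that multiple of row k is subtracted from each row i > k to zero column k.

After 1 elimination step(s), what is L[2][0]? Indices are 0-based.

L[2][0] = 2

Step 1: pivot at (0,0) is 7.
  row1 ← row1 − (2)·row0  ⇒  L[1][0]=2, U row1=(0, 7, 10, 1)
  row2 ← row2 − (2)·row0  ⇒  L[2][0]=2, U row2=(0, 2, 3, 5)
  row3 ← row3 − (8)·row0  ⇒  L[3][0]=8, U row3=(0, 4, 5, 0)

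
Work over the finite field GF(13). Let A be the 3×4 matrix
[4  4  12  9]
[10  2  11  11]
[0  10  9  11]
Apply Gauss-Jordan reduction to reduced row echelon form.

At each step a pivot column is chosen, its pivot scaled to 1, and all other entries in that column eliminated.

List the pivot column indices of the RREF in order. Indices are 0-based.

pivot columns: 0, 1, 2

step 1: normalize row 0 (÷4) = (1, 1, 3, 12)
  row 1: subtract 10×row0 = (0, 5, 7, 8)
step 2: normalize row 1 (÷5) = (0, 1, 4, 12)
  row 0: subtract 1×row1 = (1, 0, 12, 0)
  row 2: subtract 10×row1 = (0, 0, 8, 8)
step 3: normalize row 2 (÷8) = (0, 0, 1, 1)
  row 0: subtract 12×row2 = (1, 0, 0, 1)
  row 1: subtract 4×row2 = (0, 1, 0, 8)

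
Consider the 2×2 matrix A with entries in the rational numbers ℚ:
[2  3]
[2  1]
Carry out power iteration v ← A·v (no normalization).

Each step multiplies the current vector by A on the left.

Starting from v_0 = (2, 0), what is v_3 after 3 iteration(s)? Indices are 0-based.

v_3 = (76, 52)

v_0 = (2, 0).
v_1 = A·v_0 = (4, 4).
v_2 = A·v_1 = (20, 12).
v_3 = A·v_2 = (76, 52).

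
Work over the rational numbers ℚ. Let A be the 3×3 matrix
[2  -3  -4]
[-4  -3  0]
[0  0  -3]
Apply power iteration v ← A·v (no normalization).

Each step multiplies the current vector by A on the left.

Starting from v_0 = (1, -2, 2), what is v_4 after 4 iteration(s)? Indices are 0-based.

v_4 = (342, 234, 162)

v_0 = (1, -2, 2).
v_1 = A·v_0 = (0, 2, -6).
v_2 = A·v_1 = (18, -6, 18).
v_3 = A·v_2 = (-18, -54, -54).
v_4 = A·v_3 = (342, 234, 162).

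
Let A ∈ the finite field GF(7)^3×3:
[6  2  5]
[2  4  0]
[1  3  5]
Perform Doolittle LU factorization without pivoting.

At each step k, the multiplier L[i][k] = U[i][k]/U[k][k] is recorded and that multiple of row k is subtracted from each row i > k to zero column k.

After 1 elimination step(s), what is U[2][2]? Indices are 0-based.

k=0: U[0][0]=6
  eliminate (1,0): mult=5, new row 1: (0, 1, 3); set L[1][0]=5
  eliminate (2,0): mult=6, new row 2: (0, 5, 3); set L[2][0]=6

U[2][2] = 3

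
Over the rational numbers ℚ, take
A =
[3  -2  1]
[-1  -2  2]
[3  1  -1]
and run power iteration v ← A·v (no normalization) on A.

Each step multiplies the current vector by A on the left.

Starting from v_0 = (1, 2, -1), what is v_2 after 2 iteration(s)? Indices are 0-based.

v_0 = (1, 2, -1).
v_1 = A·v_0 = (-2, -7, 6).
v_2 = A·v_1 = (14, 28, -19).

v_2 = (14, 28, -19)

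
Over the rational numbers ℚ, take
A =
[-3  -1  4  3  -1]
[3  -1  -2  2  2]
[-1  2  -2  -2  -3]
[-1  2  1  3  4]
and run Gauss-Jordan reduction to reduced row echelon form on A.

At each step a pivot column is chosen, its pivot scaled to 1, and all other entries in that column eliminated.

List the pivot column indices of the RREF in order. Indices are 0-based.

step 1: normalize row 0 (÷-3) = (1, 1/3, -4/3, -1, 1/3)
  row 1: subtract 3×row0 = (0, -2, 2, 5, 1)
  row 2: subtract -1×row0 = (0, 7/3, -10/3, -3, -8/3)
  row 3: subtract -1×row0 = (0, 7/3, -1/3, 2, 13/3)
step 2: normalize row 1 (÷-2) = (0, 1, -1, -5/2, -1/2)
  row 0: subtract 1/3×row1 = (1, 0, -1, -1/6, 1/2)
  row 2: subtract 7/3×row1 = (0, 0, -1, 17/6, -3/2)
  row 3: subtract 7/3×row1 = (0, 0, 2, 47/6, 11/2)
step 3: normalize row 2 (÷-1) = (0, 0, 1, -17/6, 3/2)
  row 0: subtract -1×row2 = (1, 0, 0, -3, 2)
  row 1: subtract -1×row2 = (0, 1, 0, -16/3, 1)
  row 3: subtract 2×row2 = (0, 0, 0, 27/2, 5/2)
step 4: normalize row 3 (÷27/2) = (0, 0, 0, 1, 5/27)
  row 0: subtract -3×row3 = (1, 0, 0, 0, 23/9)
  row 1: subtract -16/3×row3 = (0, 1, 0, 0, 161/81)
  row 2: subtract -17/6×row3 = (0, 0, 1, 0, 164/81)

pivot columns: 0, 1, 2, 3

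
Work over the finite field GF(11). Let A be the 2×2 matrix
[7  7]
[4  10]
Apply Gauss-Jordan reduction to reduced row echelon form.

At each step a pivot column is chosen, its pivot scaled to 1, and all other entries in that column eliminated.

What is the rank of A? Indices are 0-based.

rank = 2

step 1: normalize row 0 (÷7) = (1, 1)
  row 1: subtract 4×row0 = (0, 6)
step 2: normalize row 1 (÷6) = (0, 1)
  row 0: subtract 1×row1 = (1, 0)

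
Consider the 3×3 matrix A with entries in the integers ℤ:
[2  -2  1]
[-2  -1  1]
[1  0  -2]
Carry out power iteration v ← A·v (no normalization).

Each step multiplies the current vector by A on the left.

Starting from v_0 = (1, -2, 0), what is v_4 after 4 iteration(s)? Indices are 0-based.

v_4 = (131, -88, 42)

v_0 = (1, -2, 0).
v_1 = A·v_0 = (6, 0, 1).
v_2 = A·v_1 = (13, -11, 4).
v_3 = A·v_2 = (52, -11, 5).
v_4 = A·v_3 = (131, -88, 42).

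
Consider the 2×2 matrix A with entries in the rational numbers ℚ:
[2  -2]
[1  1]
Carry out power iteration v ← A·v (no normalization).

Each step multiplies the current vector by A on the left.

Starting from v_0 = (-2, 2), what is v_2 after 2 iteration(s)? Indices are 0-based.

v_2 = (-16, -8)

v_0 = (-2, 2).
v_1 = A·v_0 = (-8, 0).
v_2 = A·v_1 = (-16, -8).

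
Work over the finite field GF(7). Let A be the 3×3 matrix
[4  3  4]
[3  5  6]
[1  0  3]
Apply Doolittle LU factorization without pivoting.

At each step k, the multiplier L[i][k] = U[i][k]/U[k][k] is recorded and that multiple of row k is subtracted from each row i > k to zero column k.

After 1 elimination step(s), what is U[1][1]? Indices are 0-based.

U[1][1] = 1

[col 0] pivot 4
  R1 -= 6*R0 → (0, 1, 3)  (L[1][0] := 6)
  R2 -= 2*R0 → (0, 1, 2)  (L[2][0] := 2)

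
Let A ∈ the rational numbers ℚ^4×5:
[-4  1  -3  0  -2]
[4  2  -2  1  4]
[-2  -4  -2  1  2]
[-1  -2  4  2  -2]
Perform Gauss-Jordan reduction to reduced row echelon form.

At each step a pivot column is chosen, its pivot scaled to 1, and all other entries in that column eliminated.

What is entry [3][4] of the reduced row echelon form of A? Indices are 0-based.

pivot(0,0)=-4: scale R0 → (1, -1/4, 3/4, 0, 1/2)
  clear (1,0): R1 −= (4)R0 → (0, 3, -5, 1, 2)
  clear (2,0): R2 −= (-2)R0 → (0, -9/2, -1/2, 1, 3)
  clear (3,0): R3 −= (-1)R0 → (0, -9/4, 19/4, 2, -3/2)
pivot(1,1)=3: scale R1 → (0, 1, -5/3, 1/3, 2/3)
  clear (0,1): R0 −= (-1/4)R1 → (1, 0, 1/3, 1/12, 2/3)
  clear (2,1): R2 −= (-9/2)R1 → (0, 0, -8, 5/2, 6)
  clear (3,1): R3 −= (-9/4)R1 → (0, 0, 1, 11/4, 0)
pivot(2,2)=-8: scale R2 → (0, 0, 1, -5/16, -3/4)
  clear (0,2): R0 −= (1/3)R2 → (1, 0, 0, 3/16, 11/12)
  clear (1,2): R1 −= (-5/3)R2 → (0, 1, 0, -3/16, -7/12)
  clear (3,2): R3 −= (1)R2 → (0, 0, 0, 49/16, 3/4)
pivot(3,3)=49/16: scale R3 → (0, 0, 0, 1, 12/49)
  clear (0,3): R0 −= (3/16)R3 → (1, 0, 0, 0, 128/147)
  clear (1,3): R1 −= (-3/16)R3 → (0, 1, 0, 0, -79/147)
  clear (2,3): R2 −= (-5/16)R3 → (0, 0, 1, 0, -33/49)

M[3][4] = 12/49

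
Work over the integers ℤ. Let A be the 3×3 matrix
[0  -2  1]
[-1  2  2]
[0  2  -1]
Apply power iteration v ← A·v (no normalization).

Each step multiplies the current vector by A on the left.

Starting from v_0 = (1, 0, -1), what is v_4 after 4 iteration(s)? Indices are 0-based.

v_4 = (55, -51, -55)

v_0 = (1, 0, -1).
v_1 = A·v_0 = (-1, -3, 1).
v_2 = A·v_1 = (7, -3, -7).
v_3 = A·v_2 = (-1, -27, 1).
v_4 = A·v_3 = (55, -51, -55).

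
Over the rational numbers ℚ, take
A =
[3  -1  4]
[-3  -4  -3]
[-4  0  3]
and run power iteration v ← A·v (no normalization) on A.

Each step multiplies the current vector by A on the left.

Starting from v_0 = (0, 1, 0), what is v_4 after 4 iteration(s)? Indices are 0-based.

v_0 = (0, 1, 0).
v_1 = A·v_0 = (-1, -4, 0).
v_2 = A·v_1 = (1, 19, 4).
v_3 = A·v_2 = (0, -91, 8).
v_4 = A·v_3 = (123, 340, 24).

v_4 = (123, 340, 24)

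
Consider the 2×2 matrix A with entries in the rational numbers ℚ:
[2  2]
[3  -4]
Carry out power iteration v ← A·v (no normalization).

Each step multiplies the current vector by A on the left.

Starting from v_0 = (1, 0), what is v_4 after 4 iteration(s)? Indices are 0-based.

v_4 = (124, -192)

v_0 = (1, 0).
v_1 = A·v_0 = (2, 3).
v_2 = A·v_1 = (10, -6).
v_3 = A·v_2 = (8, 54).
v_4 = A·v_3 = (124, -192).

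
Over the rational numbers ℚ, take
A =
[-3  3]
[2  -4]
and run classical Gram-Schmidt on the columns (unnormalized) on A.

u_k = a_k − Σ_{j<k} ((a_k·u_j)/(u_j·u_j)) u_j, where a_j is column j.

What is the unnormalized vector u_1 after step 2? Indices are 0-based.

u_1 = (-12/13, -18/13)

Step 1: u_0 = a_0 = (-3, 2).
Step 2: u_1 = a_1 − (-17/13)·u_0 = (-12/13, -18/13).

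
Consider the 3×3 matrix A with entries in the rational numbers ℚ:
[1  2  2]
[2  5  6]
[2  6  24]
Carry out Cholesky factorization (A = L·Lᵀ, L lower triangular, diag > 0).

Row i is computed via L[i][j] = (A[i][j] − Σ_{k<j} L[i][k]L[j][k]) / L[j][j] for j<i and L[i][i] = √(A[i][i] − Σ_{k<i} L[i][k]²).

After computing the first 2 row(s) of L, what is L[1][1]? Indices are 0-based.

L[1][1] = 1

Step 1: L[0][0] = √(1) = 1.
  L[1][0] = (2) / L[0][0] = 2.
Step 2: L[1][1] = √(1) = 1.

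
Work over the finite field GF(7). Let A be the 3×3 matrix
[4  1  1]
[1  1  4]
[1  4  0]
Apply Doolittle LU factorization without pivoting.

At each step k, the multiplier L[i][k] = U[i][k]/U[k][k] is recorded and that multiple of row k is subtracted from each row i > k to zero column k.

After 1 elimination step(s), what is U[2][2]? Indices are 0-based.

U[2][2] = 5

[col 0] pivot 4
  R1 -= 2*R0 → (0, 6, 2)  (L[1][0] := 2)
  R2 -= 2*R0 → (0, 2, 5)  (L[2][0] := 2)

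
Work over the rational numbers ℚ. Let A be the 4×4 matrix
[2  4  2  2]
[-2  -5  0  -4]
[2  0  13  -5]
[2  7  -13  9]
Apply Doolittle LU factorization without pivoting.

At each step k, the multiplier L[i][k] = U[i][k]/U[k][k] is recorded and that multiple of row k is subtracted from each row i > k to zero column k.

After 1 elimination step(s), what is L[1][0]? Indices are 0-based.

L[1][0] = -1

k=0: U[0][0]=2
  eliminate (1,0): mult=-1, new row 1: (0, -1, 2, -2); set L[1][0]=-1
  eliminate (2,0): mult=1, new row 2: (0, -4, 11, -7); set L[2][0]=1
  eliminate (3,0): mult=1, new row 3: (0, 3, -15, 7); set L[3][0]=1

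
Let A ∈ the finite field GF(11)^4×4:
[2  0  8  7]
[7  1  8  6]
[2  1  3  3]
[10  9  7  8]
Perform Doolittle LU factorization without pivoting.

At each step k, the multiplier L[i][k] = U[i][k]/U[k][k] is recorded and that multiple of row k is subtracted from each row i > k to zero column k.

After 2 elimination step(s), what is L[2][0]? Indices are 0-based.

L[2][0] = 1

k=0: U[0][0]=2
  eliminate (1,0): mult=9, new row 1: (0, 1, 2, 9); set L[1][0]=9
  eliminate (2,0): mult=1, new row 2: (0, 1, 6, 7); set L[2][0]=1
  eliminate (3,0): mult=5, new row 3: (0, 9, 0, 6); set L[3][0]=5
k=1: U[1][1]=1
  eliminate (2,1): mult=1, new row 2: (0, 0, 4, 9); set L[2][1]=1
  eliminate (3,1): mult=9, new row 3: (0, 0, 4, 2); set L[3][1]=9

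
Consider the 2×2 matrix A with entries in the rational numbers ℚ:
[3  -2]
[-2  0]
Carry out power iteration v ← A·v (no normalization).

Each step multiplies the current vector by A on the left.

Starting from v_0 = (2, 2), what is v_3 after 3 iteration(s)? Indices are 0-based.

v_3 = (50, -28)

v_0 = (2, 2).
v_1 = A·v_0 = (2, -4).
v_2 = A·v_1 = (14, -4).
v_3 = A·v_2 = (50, -28).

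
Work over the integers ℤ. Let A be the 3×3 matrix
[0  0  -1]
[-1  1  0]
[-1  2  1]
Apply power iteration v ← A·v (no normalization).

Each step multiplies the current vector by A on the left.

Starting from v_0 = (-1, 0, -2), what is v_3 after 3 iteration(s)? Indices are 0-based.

v_0 = (-1, 0, -2).
v_1 = A·v_0 = (2, 1, -1).
v_2 = A·v_1 = (1, -1, -1).
v_3 = A·v_2 = (1, -2, -4).

v_3 = (1, -2, -4)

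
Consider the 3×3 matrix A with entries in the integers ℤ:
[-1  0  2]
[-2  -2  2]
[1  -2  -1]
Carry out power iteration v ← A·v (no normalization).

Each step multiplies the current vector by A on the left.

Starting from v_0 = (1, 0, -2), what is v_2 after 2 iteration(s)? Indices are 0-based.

v_2 = (11, 28, 4)

v_0 = (1, 0, -2).
v_1 = A·v_0 = (-5, -6, 3).
v_2 = A·v_1 = (11, 28, 4).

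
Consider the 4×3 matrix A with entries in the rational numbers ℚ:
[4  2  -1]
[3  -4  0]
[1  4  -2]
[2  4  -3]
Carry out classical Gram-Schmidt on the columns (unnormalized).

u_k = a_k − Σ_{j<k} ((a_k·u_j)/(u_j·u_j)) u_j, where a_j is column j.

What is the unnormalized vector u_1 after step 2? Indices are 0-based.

u_1 = (14/15, -24/5, 56/15, 52/15)

Step 1: u_0 = a_0 = (4, 3, 1, 2).
Step 2: u_1 = a_1 − (4/15)·u_0 = (14/15, -24/5, 56/15, 52/15).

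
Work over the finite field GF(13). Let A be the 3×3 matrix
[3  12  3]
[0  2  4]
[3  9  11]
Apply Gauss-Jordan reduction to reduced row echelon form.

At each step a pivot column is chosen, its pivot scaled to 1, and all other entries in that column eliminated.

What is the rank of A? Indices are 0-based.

rank = 3

pivot(0,0)=3: scale R0 → (1, 4, 1)
  clear (2,0): R2 −= (3)R0 → (0, 10, 8)
pivot(1,1)=2: scale R1 → (0, 1, 2)
  clear (0,1): R0 −= (4)R1 → (1, 0, 6)
  clear (2,1): R2 −= (10)R1 → (0, 0, 1)
pivot(2,2)=1: scale R2 → (0, 0, 1)
  clear (0,2): R0 −= (6)R2 → (1, 0, 0)
  clear (1,2): R1 −= (2)R2 → (0, 1, 0)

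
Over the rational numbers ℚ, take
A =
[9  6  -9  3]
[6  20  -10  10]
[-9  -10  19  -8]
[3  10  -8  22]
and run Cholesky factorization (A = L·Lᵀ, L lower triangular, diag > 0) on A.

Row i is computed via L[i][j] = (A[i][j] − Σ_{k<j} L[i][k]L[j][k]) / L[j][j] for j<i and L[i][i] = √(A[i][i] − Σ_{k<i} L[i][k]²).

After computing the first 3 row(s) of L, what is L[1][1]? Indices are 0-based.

Step 1: L[0][0] = √(9) = 3.
  L[1][0] = (6) / L[0][0] = 2.
Step 2: L[1][1] = √(16) = 4.
  L[2][0] = (-9) / L[0][0] = -3.
  L[2][1] = (-4) / L[1][1] = -1.
Step 3: L[2][2] = √(9) = 3.

L[1][1] = 4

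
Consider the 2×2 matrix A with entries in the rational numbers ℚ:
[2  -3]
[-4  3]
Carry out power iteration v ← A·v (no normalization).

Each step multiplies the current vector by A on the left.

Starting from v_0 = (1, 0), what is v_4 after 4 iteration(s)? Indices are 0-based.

v_4 = (556, -740)

v_0 = (1, 0).
v_1 = A·v_0 = (2, -4).
v_2 = A·v_1 = (16, -20).
v_3 = A·v_2 = (92, -124).
v_4 = A·v_3 = (556, -740).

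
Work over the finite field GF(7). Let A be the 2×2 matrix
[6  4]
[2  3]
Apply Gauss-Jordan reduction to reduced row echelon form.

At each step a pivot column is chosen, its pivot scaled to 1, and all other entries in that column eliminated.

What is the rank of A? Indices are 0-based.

rank = 2

[1] R0 /= 6  ⇒  (1, 3)
     R1 -= 2·R0  ⇒  (0, 4)
[2] R1 /= 4  ⇒  (0, 1)
     R0 -= 3·R1  ⇒  (1, 0)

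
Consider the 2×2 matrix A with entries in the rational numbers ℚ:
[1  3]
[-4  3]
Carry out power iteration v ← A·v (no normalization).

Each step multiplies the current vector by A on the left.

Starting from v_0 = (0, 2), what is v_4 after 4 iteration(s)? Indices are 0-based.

v_0 = (0, 2).
v_1 = A·v_0 = (6, 6).
v_2 = A·v_1 = (24, -6).
v_3 = A·v_2 = (6, -114).
v_4 = A·v_3 = (-336, -366).

v_4 = (-336, -366)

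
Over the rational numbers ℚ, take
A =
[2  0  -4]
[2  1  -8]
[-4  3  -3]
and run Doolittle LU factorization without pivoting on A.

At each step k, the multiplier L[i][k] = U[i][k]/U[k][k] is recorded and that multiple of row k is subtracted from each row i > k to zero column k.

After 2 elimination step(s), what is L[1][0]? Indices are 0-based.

L[1][0] = 1

[col 0] pivot 2
  R1 -= 1*R0 → (0, 1, -4)  (L[1][0] := 1)
  R2 -= -2*R0 → (0, 3, -11)  (L[2][0] := -2)
[col 1] pivot 1
  R2 -= 3*R1 → (0, 0, 1)  (L[2][1] := 3)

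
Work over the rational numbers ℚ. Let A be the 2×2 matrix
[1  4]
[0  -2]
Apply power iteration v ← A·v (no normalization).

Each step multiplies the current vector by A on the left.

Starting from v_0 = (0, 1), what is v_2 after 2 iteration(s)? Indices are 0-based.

v_0 = (0, 1).
v_1 = A·v_0 = (4, -2).
v_2 = A·v_1 = (-4, 4).

v_2 = (-4, 4)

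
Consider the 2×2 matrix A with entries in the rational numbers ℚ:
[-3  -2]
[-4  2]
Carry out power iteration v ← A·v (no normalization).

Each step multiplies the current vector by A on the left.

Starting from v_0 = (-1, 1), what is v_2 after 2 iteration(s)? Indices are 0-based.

v_2 = (-15, 8)

v_0 = (-1, 1).
v_1 = A·v_0 = (1, 6).
v_2 = A·v_1 = (-15, 8).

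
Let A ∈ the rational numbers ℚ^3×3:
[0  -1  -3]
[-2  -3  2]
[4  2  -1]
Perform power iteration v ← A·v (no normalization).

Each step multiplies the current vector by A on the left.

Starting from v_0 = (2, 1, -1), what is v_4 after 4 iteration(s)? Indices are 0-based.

v_4 = (84, 381, -201)

v_0 = (2, 1, -1).
v_1 = A·v_0 = (2, -9, 11).
v_2 = A·v_1 = (-24, 45, -21).
v_3 = A·v_2 = (18, -129, 15).
v_4 = A·v_3 = (84, 381, -201).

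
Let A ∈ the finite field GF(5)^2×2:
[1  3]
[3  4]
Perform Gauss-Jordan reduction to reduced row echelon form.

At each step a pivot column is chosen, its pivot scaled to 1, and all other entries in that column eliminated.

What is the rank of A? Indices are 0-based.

rank = 1

[1] R0 /= 1  ⇒  (1, 3)
     R1 -= 3·R0  ⇒  (0, 0)
column 1 empty below row 1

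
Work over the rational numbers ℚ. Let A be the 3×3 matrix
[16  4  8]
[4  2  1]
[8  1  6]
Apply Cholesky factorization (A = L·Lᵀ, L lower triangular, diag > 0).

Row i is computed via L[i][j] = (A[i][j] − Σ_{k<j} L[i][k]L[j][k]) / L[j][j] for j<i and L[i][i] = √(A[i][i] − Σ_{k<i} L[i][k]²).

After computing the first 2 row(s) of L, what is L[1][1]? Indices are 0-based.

Step 1: L[0][0] = √(16) = 4.
  L[1][0] = (4) / L[0][0] = 1.
Step 2: L[1][1] = √(1) = 1.

L[1][1] = 1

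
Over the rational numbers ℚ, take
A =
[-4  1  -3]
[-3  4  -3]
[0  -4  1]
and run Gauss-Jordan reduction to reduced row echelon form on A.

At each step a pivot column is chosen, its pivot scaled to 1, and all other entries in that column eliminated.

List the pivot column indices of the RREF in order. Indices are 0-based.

pivot columns: 0, 1, 2

[1] R0 /= -4  ⇒  (1, -1/4, 3/4)
     R1 -= -3·R0  ⇒  (0, 13/4, -3/4)
[2] R1 /= 13/4  ⇒  (0, 1, -3/13)
     R0 -= -1/4·R1  ⇒  (1, 0, 9/13)
     R2 -= -4·R1  ⇒  (0, 0, 1/13)
[3] R2 /= 1/13  ⇒  (0, 0, 1)
     R0 -= 9/13·R2  ⇒  (1, 0, 0)
     R1 -= -3/13·R2  ⇒  (0, 1, 0)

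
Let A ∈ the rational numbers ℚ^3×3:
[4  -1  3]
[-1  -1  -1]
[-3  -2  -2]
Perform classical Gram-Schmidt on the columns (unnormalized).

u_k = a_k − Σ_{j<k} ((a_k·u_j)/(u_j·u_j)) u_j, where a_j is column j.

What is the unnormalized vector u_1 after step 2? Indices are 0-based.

u_1 = (-19/13, -23/26, -43/26)

Step 1: u_0 = a_0 = (4, -1, -3).
Step 2: u_1 = a_1 − (3/26)·u_0 = (-19/13, -23/26, -43/26).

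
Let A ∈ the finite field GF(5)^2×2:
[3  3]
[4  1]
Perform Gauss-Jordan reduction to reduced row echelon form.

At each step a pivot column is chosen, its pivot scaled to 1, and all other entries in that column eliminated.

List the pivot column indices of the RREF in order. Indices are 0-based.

pivot columns: 0, 1

pivot(0,0)=3: scale R0 → (1, 1)
  clear (1,0): R1 −= (4)R0 → (0, 2)
pivot(1,1)=2: scale R1 → (0, 1)
  clear (0,1): R0 −= (1)R1 → (1, 0)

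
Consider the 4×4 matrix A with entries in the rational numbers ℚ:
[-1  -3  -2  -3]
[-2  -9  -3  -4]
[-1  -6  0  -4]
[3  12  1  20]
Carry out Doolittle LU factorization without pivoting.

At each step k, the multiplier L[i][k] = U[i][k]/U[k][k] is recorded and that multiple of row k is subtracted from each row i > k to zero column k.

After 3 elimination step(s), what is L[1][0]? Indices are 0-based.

[col 0] pivot -1
  R1 -= 2*R0 → (0, -3, 1, 2)  (L[1][0] := 2)
  R2 -= 1*R0 → (0, -3, 2, -1)  (L[2][0] := 1)
  R3 -= -3*R0 → (0, 3, -5, 11)  (L[3][0] := -3)
[col 1] pivot -3
  R2 -= 1*R1 → (0, 0, 1, -3)  (L[2][1] := 1)
  R3 -= -1*R1 → (0, 0, -4, 13)  (L[3][1] := -1)
[col 2] pivot 1
  R3 -= -4*R2 → (0, 0, 0, 1)  (L[3][2] := -4)

L[1][0] = 2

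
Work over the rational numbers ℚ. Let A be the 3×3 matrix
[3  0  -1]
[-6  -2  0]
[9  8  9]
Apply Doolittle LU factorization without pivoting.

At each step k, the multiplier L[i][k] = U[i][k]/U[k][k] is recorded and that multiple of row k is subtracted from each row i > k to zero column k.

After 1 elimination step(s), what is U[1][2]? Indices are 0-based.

Step 1: pivot at (0,0) is 3.
  row1 ← row1 − (-2)·row0  ⇒  L[1][0]=-2, U row1=(0, -2, -2)
  row2 ← row2 − (3)·row0  ⇒  L[2][0]=3, U row2=(0, 8, 12)

U[1][2] = -2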